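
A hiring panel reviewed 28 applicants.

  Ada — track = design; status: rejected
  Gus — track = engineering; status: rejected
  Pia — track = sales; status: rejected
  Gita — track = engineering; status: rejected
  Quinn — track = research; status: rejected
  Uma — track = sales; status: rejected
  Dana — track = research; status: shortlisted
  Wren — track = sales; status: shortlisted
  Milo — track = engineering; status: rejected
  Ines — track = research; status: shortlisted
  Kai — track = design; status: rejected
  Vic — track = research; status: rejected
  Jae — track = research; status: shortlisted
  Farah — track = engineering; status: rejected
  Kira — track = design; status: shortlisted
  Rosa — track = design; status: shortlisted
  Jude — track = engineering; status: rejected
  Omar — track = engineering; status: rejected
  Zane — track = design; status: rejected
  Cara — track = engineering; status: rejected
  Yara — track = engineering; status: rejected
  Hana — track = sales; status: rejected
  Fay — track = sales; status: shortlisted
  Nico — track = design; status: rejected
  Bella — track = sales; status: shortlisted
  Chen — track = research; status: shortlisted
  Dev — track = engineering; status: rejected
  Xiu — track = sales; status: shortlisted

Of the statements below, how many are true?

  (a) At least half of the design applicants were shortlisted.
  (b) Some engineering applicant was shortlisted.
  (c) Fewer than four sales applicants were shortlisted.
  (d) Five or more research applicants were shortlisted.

0

(a) design: |A| = 6, |A ∩ B| = 2; needs |A ∩ B| ≥ |A ∖ B| — false.
(b) engineering: |A| = 9, |A ∩ B| = 0; needs A ∩ B ≠ ∅ (|A ∩ B| ≥ 1) — false.
(c) sales: |A| = 7, |A ∩ B| = 4; needs |A ∩ B| < 4 — false.
(d) research: |A| = 6, |A ∩ B| = 4; needs |A ∩ B| ≥ 5 — false.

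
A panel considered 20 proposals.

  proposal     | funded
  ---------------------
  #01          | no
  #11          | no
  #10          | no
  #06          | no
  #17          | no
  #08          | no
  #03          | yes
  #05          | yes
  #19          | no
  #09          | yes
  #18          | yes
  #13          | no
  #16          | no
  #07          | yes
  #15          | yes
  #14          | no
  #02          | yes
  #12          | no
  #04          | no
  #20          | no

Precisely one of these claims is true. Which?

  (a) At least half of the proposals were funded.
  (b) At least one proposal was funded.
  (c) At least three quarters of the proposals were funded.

|A| = 20, |A ∩ B| = 7, |A ∖ B| = 13.
(a) requires |A ∩ B| ≥ |A ∖ B|: false.
(b) requires A ∩ B ≠ ∅ (|A ∩ B| ≥ 1): true.
(c) requires |A ∩ B| / |A| ≥ 3/4: false.

(b)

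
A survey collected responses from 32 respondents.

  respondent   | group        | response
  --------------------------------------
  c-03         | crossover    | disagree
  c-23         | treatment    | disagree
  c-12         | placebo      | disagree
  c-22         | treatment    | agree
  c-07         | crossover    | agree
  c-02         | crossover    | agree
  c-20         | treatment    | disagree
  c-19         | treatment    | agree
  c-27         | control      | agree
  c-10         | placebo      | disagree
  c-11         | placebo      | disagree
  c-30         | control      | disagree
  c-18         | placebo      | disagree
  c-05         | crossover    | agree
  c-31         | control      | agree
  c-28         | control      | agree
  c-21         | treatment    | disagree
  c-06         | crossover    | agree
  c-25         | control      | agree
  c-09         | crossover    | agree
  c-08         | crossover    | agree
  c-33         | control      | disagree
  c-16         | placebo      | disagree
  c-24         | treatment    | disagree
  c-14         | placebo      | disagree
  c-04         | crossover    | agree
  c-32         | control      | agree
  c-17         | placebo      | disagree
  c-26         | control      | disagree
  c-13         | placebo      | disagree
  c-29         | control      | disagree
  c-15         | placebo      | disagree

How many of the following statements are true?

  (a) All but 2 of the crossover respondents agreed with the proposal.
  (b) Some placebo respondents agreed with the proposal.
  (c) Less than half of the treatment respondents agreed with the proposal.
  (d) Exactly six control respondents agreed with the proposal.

(a) crossover: |A| = 8, |A ∩ B| = 7; needs |A ∖ B| = 2 — false.
(b) placebo: |A| = 9, |A ∩ B| = 0; needs A ∩ B ≠ ∅ (|A ∩ B| ≥ 1) — false.
(c) treatment: |A| = 6, |A ∩ B| = 2; needs |A ∩ B| < |A ∖ B| — true.
(d) control: |A| = 9, |A ∩ B| = 5; needs |A ∩ B| = 6 — false.

1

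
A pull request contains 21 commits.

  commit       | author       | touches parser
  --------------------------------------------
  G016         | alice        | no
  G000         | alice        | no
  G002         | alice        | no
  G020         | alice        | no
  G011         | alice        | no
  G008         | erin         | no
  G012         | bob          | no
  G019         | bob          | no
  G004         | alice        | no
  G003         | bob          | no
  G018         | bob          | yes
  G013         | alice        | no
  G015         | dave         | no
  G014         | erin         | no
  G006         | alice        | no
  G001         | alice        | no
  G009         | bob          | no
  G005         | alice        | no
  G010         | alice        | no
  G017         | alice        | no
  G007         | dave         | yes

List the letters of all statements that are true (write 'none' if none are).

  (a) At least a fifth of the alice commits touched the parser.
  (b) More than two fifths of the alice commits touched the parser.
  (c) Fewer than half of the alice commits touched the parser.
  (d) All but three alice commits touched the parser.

|A| = 12, |A ∩ B| = 0, |A ∖ B| = 12.
(a) |A ∩ B| / |A| ≥ 1/5: fails.
(b) |A ∩ B| / |A| > 2/5: fails.
(c) |A ∩ B| < |A ∖ B|: holds.
(d) |A ∖ B| = 3: fails.

(c)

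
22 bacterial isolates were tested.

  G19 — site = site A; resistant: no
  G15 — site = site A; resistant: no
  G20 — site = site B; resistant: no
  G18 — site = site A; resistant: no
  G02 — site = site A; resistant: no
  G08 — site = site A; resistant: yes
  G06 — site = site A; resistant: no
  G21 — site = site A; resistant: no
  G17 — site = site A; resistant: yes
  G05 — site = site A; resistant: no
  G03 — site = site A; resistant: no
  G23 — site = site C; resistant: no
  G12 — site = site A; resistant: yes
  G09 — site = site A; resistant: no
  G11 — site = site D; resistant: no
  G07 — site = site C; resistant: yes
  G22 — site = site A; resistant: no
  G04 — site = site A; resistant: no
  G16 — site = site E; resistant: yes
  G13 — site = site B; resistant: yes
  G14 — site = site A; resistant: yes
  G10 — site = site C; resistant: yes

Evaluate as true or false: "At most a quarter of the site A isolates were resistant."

False

'At most a quarter of the site A isolates were resistant' holds iff |A ∩ B| / |A| ≤ 1/4.
|A| = 15, |A ∩ B| = 4, |A ∖ B| = 11.
|A ∩ B|/|A| = 4/15, so the statement is false.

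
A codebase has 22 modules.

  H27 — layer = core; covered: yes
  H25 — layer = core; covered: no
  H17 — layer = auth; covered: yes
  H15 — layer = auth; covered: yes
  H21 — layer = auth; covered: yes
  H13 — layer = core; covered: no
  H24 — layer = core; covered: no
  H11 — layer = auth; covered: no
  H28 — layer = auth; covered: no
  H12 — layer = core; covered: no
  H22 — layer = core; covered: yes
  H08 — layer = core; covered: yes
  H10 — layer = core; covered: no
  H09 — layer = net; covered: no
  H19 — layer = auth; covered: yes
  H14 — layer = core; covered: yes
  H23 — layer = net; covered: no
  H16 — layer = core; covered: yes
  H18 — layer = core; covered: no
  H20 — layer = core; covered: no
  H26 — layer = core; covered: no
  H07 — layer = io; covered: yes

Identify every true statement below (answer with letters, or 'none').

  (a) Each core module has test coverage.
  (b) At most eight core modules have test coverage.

(b)

|A| = 13, |A ∩ B| = 5, |A ∖ B| = 8.
(a) A ⊆ B, i.e. every element of A is in B (|A ∖ B| = 0): fails.
(b) |A ∩ B| ≤ 8: holds.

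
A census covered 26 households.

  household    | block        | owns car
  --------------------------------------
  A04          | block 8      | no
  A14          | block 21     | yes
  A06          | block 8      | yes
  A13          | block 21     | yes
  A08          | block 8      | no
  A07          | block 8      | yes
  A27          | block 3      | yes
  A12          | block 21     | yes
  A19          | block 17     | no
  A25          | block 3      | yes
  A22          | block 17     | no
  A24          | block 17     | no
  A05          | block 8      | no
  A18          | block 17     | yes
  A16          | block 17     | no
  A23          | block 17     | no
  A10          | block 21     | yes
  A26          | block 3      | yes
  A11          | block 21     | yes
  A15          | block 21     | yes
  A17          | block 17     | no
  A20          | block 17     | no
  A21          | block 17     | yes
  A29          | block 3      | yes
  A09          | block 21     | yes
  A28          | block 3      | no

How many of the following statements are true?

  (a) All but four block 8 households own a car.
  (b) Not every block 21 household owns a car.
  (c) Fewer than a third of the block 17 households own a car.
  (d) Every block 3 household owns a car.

1

(a) block 8: |A| = 5, |A ∩ B| = 2; needs |A ∖ B| = 4 — false.
(b) block 21: |A| = 7, |A ∩ B| = 7; needs A ⊄ B (|A ∖ B| ≥ 1) — false.
(c) block 17: |A| = 9, |A ∩ B| = 2; needs |A ∩ B| / |A| < 1/3 — true.
(d) block 3: |A| = 5, |A ∩ B| = 4; needs A ⊆ B, i.e. every element of A is in B (|A ∖ B| = 0) — false.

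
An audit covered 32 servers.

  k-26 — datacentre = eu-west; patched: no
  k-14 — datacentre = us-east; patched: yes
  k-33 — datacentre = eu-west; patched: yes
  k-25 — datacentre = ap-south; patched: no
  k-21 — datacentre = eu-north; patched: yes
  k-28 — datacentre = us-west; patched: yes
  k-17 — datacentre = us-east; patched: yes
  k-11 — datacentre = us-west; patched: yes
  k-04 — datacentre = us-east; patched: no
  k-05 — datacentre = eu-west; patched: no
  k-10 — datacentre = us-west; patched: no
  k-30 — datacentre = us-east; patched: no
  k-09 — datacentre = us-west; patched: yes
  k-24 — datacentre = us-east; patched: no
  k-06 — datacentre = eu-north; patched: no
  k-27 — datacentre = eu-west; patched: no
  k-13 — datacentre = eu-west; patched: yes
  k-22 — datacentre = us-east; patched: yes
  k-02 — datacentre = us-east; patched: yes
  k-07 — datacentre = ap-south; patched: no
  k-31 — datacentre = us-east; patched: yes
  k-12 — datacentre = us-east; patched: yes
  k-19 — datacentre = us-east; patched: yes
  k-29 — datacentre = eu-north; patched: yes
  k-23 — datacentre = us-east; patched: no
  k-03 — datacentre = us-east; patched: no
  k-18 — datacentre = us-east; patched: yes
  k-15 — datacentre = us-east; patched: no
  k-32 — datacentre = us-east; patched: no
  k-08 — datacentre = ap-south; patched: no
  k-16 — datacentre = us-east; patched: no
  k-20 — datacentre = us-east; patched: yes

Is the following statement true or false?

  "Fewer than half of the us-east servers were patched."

False

The determiner here denotes the relation: |A ∩ B| < |A ∖ B|.
|A| = 17, |A ∩ B| = 9, |A ∖ B| = 8.
9 > 8, so the statement is false.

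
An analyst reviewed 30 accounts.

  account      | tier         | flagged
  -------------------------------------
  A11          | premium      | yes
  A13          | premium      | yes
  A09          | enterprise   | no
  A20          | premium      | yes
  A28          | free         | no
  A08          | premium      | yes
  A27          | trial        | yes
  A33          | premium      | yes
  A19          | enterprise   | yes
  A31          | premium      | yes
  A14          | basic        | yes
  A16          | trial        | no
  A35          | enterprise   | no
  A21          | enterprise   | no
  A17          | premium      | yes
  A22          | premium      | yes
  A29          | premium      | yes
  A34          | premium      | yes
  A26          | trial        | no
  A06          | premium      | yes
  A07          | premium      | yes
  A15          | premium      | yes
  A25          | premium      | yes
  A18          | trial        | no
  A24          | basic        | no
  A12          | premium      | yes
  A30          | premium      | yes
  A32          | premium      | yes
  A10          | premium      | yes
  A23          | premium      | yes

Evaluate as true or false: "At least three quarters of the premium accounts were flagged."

The determiner here denotes the relation: |A ∩ B| / |A| ≥ 3/4.
|A| = 19, |A ∩ B| = 19, |A ∖ B| = 0.
|A ∩ B|/|A| = 19/19, so the statement is true.

True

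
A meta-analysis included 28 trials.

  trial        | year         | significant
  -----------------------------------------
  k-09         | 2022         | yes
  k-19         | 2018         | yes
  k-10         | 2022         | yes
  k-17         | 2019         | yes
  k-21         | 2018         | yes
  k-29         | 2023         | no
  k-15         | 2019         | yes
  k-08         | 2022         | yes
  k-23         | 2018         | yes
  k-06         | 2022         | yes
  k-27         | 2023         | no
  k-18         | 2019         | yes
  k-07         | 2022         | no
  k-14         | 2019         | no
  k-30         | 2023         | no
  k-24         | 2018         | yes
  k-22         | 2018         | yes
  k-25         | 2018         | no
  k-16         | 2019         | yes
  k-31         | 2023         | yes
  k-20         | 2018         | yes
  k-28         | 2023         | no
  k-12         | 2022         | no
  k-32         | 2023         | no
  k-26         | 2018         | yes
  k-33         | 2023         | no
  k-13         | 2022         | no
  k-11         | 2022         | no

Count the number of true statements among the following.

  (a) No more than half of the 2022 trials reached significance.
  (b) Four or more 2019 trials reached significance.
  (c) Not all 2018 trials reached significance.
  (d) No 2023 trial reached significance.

(a) 2022: |A| = 8, |A ∩ B| = 4; needs |A ∩ B| ≤ |A ∖ B| — true.
(b) 2019: |A| = 5, |A ∩ B| = 4; needs |A ∩ B| ≥ 4 — true.
(c) 2018: |A| = 8, |A ∩ B| = 7; needs A ⊄ B (|A ∖ B| ≥ 1) — true.
(d) 2023: |A| = 7, |A ∩ B| = 1; needs A ∩ B = ∅ (|A ∩ B| = 0) — false.

3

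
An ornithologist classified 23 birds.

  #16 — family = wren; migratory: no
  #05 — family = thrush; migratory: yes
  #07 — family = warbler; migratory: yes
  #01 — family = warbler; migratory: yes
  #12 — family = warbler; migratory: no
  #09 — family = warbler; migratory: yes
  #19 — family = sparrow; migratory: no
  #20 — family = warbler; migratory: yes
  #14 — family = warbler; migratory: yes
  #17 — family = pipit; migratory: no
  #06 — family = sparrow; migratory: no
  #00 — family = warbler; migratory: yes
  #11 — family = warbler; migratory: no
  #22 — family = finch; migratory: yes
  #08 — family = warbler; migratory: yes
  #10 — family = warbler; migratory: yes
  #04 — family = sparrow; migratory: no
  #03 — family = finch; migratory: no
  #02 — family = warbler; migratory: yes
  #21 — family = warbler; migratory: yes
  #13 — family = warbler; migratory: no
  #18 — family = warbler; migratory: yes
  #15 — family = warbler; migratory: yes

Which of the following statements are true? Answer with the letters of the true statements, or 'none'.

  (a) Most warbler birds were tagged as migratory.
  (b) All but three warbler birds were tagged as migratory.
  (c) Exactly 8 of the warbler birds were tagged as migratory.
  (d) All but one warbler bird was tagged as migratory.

(a), (b)

|A| = 15, |A ∩ B| = 12, |A ∖ B| = 3.
(a) |A ∩ B| > |A ∖ B|: holds.
(b) |A ∖ B| = 3: holds.
(c) |A ∩ B| = 8: fails.
(d) |A ∖ B| = 1: fails.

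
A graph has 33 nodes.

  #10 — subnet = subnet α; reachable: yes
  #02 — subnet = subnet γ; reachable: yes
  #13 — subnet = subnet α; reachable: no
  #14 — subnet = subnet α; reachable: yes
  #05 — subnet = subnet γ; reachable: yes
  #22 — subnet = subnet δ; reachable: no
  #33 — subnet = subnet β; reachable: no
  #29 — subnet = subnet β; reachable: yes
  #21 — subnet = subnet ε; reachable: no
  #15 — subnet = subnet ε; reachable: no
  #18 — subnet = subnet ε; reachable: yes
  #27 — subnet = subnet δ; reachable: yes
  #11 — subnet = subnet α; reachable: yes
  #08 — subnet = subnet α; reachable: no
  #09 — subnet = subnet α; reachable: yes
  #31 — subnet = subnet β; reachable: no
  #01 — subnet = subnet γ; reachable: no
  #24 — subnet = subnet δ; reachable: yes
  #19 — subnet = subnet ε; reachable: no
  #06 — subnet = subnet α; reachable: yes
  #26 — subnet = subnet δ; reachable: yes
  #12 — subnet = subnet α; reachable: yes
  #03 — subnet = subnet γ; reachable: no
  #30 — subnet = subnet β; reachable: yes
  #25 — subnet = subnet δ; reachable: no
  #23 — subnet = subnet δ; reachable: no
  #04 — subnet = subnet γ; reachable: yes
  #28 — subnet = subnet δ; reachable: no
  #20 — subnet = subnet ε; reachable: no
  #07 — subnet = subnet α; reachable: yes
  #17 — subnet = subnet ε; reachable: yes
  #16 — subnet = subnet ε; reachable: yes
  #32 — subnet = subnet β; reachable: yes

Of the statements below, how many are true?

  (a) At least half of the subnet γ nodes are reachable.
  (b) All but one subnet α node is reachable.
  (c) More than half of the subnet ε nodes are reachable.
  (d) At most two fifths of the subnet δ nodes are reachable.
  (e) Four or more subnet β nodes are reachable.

(a) subnet γ: |A| = 5, |A ∩ B| = 3; needs |A ∩ B| ≥ |A ∖ B| — true.
(b) subnet α: |A| = 9, |A ∩ B| = 7; needs |A ∖ B| = 1 — false.
(c) subnet ε: |A| = 7, |A ∩ B| = 3; needs |A ∩ B| > |A ∖ B| — false.
(d) subnet δ: |A| = 7, |A ∩ B| = 3; needs |A ∩ B| / |A| ≤ 2/5 — false.
(e) subnet β: |A| = 5, |A ∩ B| = 3; needs |A ∩ B| ≥ 4 — false.

1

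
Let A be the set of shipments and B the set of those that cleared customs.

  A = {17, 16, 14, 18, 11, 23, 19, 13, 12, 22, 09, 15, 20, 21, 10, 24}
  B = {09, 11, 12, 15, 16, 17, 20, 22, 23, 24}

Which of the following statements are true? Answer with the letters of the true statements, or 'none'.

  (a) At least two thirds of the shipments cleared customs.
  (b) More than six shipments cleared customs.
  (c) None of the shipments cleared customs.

|A| = 16, |A ∩ B| = 10, |A ∖ B| = 6.
(a) |A ∩ B| / |A| ≥ 2/3: fails.
(b) |A ∩ B| > 6: holds.
(c) A ∩ B = ∅ (|A ∩ B| = 0): fails.

(b)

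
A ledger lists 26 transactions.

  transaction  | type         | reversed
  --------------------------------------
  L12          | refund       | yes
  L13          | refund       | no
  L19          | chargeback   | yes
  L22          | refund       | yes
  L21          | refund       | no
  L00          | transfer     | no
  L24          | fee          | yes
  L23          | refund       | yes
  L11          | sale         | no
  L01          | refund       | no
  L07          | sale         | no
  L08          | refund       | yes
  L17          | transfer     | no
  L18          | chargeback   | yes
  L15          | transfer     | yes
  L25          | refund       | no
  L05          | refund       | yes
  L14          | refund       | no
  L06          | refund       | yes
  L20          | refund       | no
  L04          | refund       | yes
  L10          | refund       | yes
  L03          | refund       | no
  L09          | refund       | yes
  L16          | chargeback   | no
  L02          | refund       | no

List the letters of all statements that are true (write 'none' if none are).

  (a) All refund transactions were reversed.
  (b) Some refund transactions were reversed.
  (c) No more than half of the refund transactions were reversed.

|A| = 17, |A ∩ B| = 9, |A ∖ B| = 8.
(a) A ⊆ B, i.e. every element of A is in B (|A ∖ B| = 0): fails.
(b) A ∩ B ≠ ∅ (|A ∩ B| ≥ 1): holds.
(c) |A ∩ B| ≤ |A ∖ B|: fails.

(b)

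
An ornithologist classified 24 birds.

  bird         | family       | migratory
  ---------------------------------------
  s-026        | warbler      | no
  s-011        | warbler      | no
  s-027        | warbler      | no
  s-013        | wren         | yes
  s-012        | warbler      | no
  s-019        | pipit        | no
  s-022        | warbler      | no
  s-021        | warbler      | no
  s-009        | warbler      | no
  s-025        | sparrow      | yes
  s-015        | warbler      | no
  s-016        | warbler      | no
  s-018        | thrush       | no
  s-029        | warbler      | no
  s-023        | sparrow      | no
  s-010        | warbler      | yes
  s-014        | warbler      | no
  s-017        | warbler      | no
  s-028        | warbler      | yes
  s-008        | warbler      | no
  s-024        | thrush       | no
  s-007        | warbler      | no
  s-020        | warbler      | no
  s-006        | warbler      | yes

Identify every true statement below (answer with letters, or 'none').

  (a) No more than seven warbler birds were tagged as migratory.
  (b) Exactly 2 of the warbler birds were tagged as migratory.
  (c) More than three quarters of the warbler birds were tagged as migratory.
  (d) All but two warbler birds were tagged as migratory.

(a)

|A| = 18, |A ∩ B| = 3, |A ∖ B| = 15.
(a) |A ∩ B| ≤ 7: holds.
(b) |A ∩ B| = 2: fails.
(c) |A ∩ B| / |A| > 3/4: fails.
(d) |A ∖ B| = 2: fails.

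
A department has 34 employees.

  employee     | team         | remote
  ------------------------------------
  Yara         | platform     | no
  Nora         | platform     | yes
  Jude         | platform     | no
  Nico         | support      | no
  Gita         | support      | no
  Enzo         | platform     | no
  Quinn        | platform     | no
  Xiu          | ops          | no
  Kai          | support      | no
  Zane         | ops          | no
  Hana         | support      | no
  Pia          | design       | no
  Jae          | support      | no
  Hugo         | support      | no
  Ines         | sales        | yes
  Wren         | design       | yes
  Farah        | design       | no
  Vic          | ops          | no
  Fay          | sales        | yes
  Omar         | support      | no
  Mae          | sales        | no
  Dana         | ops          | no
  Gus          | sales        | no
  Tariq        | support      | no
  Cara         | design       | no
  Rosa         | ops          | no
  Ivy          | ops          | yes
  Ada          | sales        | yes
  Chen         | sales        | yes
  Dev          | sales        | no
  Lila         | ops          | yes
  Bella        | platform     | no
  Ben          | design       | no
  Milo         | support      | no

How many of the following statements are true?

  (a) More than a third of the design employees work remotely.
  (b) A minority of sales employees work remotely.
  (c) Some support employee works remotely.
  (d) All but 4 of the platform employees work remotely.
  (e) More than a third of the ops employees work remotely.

(a) design: |A| = 5, |A ∩ B| = 1; needs |A ∩ B| / |A| > 1/3 — false.
(b) sales: |A| = 7, |A ∩ B| = 4; needs |A ∩ B| < |A ∖ B| — false.
(c) support: |A| = 9, |A ∩ B| = 0; needs A ∩ B ≠ ∅ (|A ∩ B| ≥ 1) — false.
(d) platform: |A| = 6, |A ∩ B| = 1; needs |A ∖ B| = 4 — false.
(e) ops: |A| = 7, |A ∩ B| = 2; needs |A ∩ B| / |A| > 1/3 — false.

0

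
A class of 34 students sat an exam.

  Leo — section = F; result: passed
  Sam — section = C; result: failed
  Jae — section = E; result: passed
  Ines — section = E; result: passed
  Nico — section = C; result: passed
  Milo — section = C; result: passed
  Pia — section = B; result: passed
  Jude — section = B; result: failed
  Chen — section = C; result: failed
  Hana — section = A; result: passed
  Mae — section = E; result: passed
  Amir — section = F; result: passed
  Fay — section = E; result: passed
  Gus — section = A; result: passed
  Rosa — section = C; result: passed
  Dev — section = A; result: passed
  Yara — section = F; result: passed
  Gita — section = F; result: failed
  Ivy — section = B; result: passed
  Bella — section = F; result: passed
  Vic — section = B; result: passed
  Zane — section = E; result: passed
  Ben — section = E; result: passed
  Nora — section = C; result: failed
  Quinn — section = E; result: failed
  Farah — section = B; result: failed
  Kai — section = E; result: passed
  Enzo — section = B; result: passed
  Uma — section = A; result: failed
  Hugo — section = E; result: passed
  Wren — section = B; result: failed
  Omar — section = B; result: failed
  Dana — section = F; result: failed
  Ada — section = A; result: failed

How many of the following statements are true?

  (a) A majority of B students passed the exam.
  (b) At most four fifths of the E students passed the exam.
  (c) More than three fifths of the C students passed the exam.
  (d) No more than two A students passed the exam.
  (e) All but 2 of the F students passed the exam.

(a) B: |A| = 8, |A ∩ B| = 4; needs |A ∩ B| > |A ∖ B| — false.
(b) E: |A| = 9, |A ∩ B| = 8; needs |A ∩ B| / |A| ≤ 4/5 — false.
(c) C: |A| = 6, |A ∩ B| = 3; needs |A ∩ B| / |A| > 3/5 — false.
(d) A: |A| = 5, |A ∩ B| = 3; needs |A ∩ B| ≤ 2 — false.
(e) F: |A| = 6, |A ∩ B| = 4; needs |A ∖ B| = 2 — true.

1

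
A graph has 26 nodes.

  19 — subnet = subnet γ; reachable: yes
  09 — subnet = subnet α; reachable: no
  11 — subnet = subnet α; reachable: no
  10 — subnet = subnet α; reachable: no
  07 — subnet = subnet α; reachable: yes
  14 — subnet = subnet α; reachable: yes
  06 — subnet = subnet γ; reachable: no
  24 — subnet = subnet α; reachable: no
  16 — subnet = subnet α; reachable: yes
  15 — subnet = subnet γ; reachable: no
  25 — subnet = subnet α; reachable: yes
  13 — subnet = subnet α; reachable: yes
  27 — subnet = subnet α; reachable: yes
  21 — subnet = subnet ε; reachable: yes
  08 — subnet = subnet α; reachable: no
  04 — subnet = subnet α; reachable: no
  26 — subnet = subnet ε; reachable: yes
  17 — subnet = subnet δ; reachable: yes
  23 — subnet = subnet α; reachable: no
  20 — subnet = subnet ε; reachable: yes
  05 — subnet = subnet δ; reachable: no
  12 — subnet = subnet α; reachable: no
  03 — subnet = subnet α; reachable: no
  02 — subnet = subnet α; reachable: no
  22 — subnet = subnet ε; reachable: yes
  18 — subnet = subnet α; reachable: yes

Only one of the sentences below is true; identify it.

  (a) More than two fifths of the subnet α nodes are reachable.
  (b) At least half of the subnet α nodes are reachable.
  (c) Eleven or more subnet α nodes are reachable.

|A| = 17, |A ∩ B| = 7, |A ∖ B| = 10.
(a) requires |A ∩ B| / |A| > 2/5: true.
(b) requires |A ∩ B| ≥ |A ∖ B|: false.
(c) requires |A ∩ B| ≥ 11: false.

(a)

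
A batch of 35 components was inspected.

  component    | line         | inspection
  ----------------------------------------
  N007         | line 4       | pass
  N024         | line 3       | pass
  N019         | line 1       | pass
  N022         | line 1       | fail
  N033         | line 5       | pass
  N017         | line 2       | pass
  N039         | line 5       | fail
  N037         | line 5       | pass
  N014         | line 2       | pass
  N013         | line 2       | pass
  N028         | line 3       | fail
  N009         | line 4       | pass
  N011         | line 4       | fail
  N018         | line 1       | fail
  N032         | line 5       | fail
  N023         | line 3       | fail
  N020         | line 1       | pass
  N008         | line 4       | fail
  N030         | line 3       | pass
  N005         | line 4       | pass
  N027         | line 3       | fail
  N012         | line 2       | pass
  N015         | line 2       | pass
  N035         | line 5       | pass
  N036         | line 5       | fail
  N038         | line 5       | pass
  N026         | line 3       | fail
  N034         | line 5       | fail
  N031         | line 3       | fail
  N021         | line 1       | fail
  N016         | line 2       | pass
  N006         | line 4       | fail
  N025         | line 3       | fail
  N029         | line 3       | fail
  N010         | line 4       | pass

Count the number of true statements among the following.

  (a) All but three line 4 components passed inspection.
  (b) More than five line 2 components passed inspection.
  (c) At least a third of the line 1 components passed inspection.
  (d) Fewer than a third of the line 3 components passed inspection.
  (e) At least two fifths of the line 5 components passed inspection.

(a) line 4: |A| = 7, |A ∩ B| = 4; needs |A ∖ B| = 3 — true.
(b) line 2: |A| = 6, |A ∩ B| = 6; needs |A ∩ B| > 5 — true.
(c) line 1: |A| = 5, |A ∩ B| = 2; needs |A ∩ B| / |A| ≥ 1/3 — true.
(d) line 3: |A| = 9, |A ∩ B| = 2; needs |A ∩ B| / |A| < 1/3 — true.
(e) line 5: |A| = 8, |A ∩ B| = 4; needs |A ∩ B| / |A| ≥ 2/5 — true.

5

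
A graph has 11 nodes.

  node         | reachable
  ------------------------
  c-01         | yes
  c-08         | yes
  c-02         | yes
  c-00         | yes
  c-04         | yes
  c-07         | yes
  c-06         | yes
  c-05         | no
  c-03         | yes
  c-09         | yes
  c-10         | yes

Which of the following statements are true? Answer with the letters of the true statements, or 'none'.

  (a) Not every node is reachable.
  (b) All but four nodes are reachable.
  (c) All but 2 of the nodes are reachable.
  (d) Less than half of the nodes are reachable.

(a)

|A| = 11, |A ∩ B| = 10, |A ∖ B| = 1.
(a) A ⊄ B (|A ∖ B| ≥ 1): holds.
(b) |A ∖ B| = 4: fails.
(c) |A ∖ B| = 2: fails.
(d) |A ∩ B| < |A ∖ B|: fails.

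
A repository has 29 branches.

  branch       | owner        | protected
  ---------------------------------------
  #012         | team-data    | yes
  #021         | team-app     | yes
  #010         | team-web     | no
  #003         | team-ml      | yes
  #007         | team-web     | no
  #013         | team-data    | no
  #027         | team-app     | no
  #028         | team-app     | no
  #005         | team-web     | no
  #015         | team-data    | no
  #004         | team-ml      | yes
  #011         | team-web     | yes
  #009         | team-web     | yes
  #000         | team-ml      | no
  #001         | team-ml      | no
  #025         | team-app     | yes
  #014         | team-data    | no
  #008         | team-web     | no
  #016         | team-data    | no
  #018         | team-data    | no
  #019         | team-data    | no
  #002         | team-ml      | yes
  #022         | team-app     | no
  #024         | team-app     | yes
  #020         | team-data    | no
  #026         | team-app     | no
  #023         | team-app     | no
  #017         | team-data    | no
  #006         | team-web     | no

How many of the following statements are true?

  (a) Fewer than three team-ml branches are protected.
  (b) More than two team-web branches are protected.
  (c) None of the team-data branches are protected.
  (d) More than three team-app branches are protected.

0

(a) team-ml: |A| = 5, |A ∩ B| = 3; needs |A ∩ B| < 3 — false.
(b) team-web: |A| = 7, |A ∩ B| = 2; needs |A ∩ B| > 2 — false.
(c) team-data: |A| = 9, |A ∩ B| = 1; needs A ∩ B = ∅ (|A ∩ B| = 0) — false.
(d) team-app: |A| = 8, |A ∩ B| = 3; needs |A ∩ B| > 3 — false.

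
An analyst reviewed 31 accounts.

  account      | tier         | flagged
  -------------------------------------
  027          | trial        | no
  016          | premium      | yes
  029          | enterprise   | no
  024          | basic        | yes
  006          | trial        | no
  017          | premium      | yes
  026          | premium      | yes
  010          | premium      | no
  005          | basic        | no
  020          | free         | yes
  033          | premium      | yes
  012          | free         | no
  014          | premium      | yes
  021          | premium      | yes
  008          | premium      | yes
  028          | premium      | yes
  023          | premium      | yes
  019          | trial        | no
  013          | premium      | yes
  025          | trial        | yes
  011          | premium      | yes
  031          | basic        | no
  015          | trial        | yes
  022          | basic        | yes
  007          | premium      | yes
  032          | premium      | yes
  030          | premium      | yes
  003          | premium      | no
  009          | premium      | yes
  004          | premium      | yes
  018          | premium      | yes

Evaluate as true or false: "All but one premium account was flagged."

False

'All but one premium account was flagged' holds iff |A ∖ B| = 1.
|A| = 19, |A ∩ B| = 17, |A ∖ B| = 2.
|A ∖ B| = 2, so the statement is false.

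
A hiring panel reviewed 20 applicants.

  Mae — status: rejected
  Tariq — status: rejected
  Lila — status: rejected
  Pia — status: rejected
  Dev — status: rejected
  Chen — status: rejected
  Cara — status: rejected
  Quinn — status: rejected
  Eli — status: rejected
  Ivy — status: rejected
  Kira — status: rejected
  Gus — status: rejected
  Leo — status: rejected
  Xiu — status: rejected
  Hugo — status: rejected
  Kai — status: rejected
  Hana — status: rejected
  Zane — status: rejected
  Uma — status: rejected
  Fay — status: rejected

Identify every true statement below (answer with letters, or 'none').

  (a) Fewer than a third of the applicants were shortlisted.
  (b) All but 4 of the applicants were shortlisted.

(a)

|A| = 20, |A ∩ B| = 0, |A ∖ B| = 20.
(a) |A ∩ B| / |A| < 1/3: holds.
(b) |A ∖ B| = 4: fails.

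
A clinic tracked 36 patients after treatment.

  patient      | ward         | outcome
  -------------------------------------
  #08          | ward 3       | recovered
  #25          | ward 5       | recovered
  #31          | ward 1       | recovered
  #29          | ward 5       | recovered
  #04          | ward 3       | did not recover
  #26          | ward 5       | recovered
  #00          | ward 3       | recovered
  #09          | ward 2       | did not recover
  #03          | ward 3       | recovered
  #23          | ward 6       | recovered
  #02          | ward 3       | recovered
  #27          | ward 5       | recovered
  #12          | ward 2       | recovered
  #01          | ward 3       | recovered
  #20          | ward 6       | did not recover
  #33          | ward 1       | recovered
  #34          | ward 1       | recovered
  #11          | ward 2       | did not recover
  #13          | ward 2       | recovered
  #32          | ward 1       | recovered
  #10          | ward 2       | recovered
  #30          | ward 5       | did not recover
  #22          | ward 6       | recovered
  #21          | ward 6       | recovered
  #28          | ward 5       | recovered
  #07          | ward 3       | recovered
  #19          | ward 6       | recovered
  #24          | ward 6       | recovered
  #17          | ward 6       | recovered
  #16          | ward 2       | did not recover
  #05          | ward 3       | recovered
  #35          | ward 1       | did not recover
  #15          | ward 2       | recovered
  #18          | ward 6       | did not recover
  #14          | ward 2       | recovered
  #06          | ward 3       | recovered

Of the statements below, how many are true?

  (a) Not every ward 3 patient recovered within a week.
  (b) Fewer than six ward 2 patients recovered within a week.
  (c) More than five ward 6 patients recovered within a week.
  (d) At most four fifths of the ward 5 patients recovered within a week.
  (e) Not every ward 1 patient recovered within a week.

(a) ward 3: |A| = 9, |A ∩ B| = 8; needs A ⊄ B (|A ∖ B| ≥ 1) — true.
(b) ward 2: |A| = 8, |A ∩ B| = 5; needs |A ∩ B| < 6 — true.
(c) ward 6: |A| = 8, |A ∩ B| = 6; needs |A ∩ B| > 5 — true.
(d) ward 5: |A| = 6, |A ∩ B| = 5; needs |A ∩ B| / |A| ≤ 4/5 — false.
(e) ward 1: |A| = 5, |A ∩ B| = 4; needs A ⊄ B (|A ∖ B| ≥ 1) — true.

4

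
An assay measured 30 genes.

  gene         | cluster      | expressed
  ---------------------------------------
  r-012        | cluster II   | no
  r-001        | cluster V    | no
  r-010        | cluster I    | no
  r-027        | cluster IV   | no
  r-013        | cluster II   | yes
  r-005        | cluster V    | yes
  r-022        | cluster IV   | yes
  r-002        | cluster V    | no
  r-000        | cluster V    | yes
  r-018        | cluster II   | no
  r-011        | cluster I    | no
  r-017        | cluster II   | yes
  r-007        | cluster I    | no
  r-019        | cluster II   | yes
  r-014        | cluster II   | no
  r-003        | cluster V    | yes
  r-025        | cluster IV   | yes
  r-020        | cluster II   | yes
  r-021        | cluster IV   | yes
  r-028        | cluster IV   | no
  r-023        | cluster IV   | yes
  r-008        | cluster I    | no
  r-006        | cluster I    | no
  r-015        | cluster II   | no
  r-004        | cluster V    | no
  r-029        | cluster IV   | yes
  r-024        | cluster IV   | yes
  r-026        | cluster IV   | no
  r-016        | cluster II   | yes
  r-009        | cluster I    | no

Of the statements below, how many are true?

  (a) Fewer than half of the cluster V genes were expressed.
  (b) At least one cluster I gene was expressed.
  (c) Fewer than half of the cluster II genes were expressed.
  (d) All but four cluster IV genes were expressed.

(a) cluster V: |A| = 6, |A ∩ B| = 3; needs |A ∩ B| < |A ∖ B| — false.
(b) cluster I: |A| = 6, |A ∩ B| = 0; needs A ∩ B ≠ ∅ (|A ∩ B| ≥ 1) — false.
(c) cluster II: |A| = 9, |A ∩ B| = 5; needs |A ∩ B| < |A ∖ B| — false.
(d) cluster IV: |A| = 9, |A ∩ B| = 6; needs |A ∖ B| = 4 — false.

0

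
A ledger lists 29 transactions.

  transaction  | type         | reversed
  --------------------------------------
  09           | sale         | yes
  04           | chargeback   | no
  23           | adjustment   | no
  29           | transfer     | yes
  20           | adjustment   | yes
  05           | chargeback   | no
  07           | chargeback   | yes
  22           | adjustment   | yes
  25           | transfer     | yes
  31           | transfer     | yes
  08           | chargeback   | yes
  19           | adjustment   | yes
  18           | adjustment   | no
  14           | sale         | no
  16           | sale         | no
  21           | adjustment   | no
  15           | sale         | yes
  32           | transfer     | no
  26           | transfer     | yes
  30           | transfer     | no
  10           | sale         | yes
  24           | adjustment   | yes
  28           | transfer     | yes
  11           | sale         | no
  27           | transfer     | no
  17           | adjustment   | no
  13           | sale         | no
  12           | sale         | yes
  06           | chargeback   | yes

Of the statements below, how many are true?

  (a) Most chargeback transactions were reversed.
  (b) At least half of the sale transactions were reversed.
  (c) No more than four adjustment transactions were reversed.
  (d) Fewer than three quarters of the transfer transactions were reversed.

4

(a) chargeback: |A| = 5, |A ∩ B| = 3; needs |A ∩ B| > |A ∖ B| — true.
(b) sale: |A| = 8, |A ∩ B| = 4; needs |A ∩ B| ≥ |A ∖ B| — true.
(c) adjustment: |A| = 8, |A ∩ B| = 4; needs |A ∩ B| ≤ 4 — true.
(d) transfer: |A| = 8, |A ∩ B| = 5; needs |A ∩ B| / |A| < 3/4 — true.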